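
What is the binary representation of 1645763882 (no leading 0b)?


1645763882 = 1100010000110000101110100101010 in binary

1100010000110000101110100101010


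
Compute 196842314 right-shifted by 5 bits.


0b1011101110111001001101001010 >> 5 = 0b10111011101110010011010 = 6151322

6151322


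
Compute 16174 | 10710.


0b11111100101110 | 0b10100111010110 = 0b11111111111110 = 16382

16382


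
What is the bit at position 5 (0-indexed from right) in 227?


0b11100011, position 5 = 1

1


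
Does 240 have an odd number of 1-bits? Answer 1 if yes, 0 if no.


0b11110000 has 4 ones => parity 0

0


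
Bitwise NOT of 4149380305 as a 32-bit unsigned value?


~0b11110111010100101000010011010001 = 0b1000101011010111101100101110 = 145586990 (32-bit unsigned)

145586990


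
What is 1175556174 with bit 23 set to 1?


1175556174 | (1 << 23) = 1175556174 | 8388608 = 1183944782

1183944782


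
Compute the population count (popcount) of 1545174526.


0b1011100000110010111110111111110 has 20 set bits

20


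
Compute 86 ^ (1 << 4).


86 ^ (1 << 4) = 86 ^ 16 = 70

70


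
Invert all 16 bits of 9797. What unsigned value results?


9797 ^ 65535 = 55738

55738


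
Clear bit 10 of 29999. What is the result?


29999 & ~(1 << 10) = 28975

28975


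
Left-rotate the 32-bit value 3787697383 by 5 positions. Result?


Rotate 0b11100001110000111010110011100111 left by 5 (32-bit) = 0b111000011101011001110011111100 = 947231996

947231996


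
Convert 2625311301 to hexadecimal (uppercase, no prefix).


2625311301 = 9C7B1245 hex

9C7B1245


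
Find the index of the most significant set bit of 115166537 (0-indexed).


0b110110111010100110101001001. Highest set bit at position 26

26


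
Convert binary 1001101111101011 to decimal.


1001101111101011 in decimal = 39915

39915


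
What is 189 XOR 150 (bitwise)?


0b10111101 ^ 0b10010110 = 0b101011 = 43

43


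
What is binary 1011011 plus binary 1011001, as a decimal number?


1011011 + 1011001 = 10110100 = 180

180


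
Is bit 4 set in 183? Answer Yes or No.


0b10110111, bit 4 = 1. Yes

Yes


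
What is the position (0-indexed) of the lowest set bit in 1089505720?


0b1000000111100001000100110111000. Lowest set bit at position 3

3


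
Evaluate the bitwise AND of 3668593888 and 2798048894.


0b11011010101010100100110011100000 & 0b10100110110001101101011001111110 = 0b10000010100000100100010001100000 = 2189575264

2189575264


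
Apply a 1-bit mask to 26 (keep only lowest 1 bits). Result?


26 & 1 = 0

0


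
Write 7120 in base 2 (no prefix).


7120 = 1101111010000 in binary

1101111010000


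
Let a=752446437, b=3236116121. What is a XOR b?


752446437 ^ 3236116121 = 3963247996

3963247996


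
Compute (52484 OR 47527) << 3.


Step 1: 52484 | 47527 = 64935
Step 2: 64935 << 3 = 519480

519480


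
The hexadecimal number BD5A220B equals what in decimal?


BD5A220B hex = 3176800779 decimal

3176800779


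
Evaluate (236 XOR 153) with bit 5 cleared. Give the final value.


Step 1: 236 ^ 153 = 117
Step 2: 117 & ~(1 << 5) = 85

85


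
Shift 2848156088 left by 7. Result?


0b10101001110000110110100110111000 << 7 = 0b101010011100001101101001101110000000000 = 364563979264

364563979264


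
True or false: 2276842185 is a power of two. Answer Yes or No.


0b10000111101101011101101011001001. Multiple bits set => No

No


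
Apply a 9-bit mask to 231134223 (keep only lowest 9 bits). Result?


231134223 & 511 = 15

15


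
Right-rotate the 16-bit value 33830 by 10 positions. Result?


Rotate 0b1000010000100110 right by 10 (16-bit) = 0b100110100001 = 2465

2465


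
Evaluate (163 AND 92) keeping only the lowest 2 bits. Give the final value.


Step 1: 163 & 92 = 0
Step 2: 0 & 3 = 0

0


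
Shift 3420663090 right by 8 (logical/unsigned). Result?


0b11001011111000110010110100110010 >> 8 = 0b110010111110001100101101 = 13361965

13361965


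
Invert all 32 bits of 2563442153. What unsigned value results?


2563442153 ^ 4294967295 = 1731525142

1731525142


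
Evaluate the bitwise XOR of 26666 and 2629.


0b110100000101010 ^ 0b101001000101 = 0b110001001101111 = 25199

25199


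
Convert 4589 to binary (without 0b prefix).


4589 = 1000111101101 in binary

1000111101101


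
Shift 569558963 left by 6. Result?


0b100001111100101100011110110011 << 6 = 0b100001111100101100011110110011000000 = 36451773632

36451773632


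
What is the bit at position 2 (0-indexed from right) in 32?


0b100000, position 2 = 0

0


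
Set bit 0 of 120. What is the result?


120 | (1 << 0) = 120 | 1 = 121

121


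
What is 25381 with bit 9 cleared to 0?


25381 & ~(1 << 9) = 24869

24869


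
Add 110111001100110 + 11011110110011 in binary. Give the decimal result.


110111001100110 + 11011110110011 = 1010011000011001 = 42521

42521


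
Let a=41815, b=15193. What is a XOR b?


41815 ^ 15193 = 38926

38926


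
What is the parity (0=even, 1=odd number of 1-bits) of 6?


0b110 has 2 ones => parity 0

0


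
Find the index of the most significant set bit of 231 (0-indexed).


0b11100111. Highest set bit at position 7

7


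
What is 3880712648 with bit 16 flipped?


3880712648 ^ (1 << 16) = 3880712648 ^ 65536 = 3880778184

3880778184


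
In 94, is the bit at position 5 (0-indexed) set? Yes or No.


0b1011110, bit 5 = 0. No

No


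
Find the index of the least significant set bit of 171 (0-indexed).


0b10101011. Lowest set bit at position 0

0


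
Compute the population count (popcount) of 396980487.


0b10111101010010111000100000111 has 15 set bits

15


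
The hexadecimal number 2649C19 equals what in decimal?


2649C19 hex = 40147993 decimal

40147993


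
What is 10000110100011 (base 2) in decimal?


10000110100011 in decimal = 8611

8611


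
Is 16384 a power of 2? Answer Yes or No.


0b100000000000000. Only one bit set => Yes

Yes


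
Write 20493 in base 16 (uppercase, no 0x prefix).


20493 = 500D hex

500D


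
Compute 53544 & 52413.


0b1101000100101000 & 0b1100110010111101 = 0b1100000000101000 = 49192

49192


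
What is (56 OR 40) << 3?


Step 1: 56 | 40 = 56
Step 2: 56 << 3 = 448

448


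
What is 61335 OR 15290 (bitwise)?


0b1110111110010111 | 0b11101110111010 = 0b1111111110111111 = 65471

65471


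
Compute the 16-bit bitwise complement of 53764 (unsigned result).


~0b1101001000000100 = 0b10110111111011 = 11771 (16-bit unsigned)

11771


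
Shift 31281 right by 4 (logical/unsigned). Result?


0b111101000110001 >> 4 = 0b11110100011 = 1955

1955


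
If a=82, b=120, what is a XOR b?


82 ^ 120 = 42

42


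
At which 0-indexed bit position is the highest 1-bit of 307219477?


0b10010010011111100110000010101. Highest set bit at position 28

28


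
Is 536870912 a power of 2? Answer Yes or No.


0b100000000000000000000000000000. Only one bit set => Yes

Yes


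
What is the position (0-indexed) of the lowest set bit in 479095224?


0b11100100011100110100110111000. Lowest set bit at position 3

3


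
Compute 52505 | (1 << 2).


52505 | (1 << 2) = 52505 | 4 = 52509

52509


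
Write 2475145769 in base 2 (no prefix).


2475145769 = 10010011100001111011101000101001 in binary

10010011100001111011101000101001


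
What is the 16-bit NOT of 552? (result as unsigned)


~0b1000101000 = 0b1111110111010111 = 64983 (16-bit unsigned)

64983


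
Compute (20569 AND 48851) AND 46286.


Step 1: 20569 & 48851 = 4177
Step 2: 4177 & 46286 = 4160

4160


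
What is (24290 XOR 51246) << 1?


Step 1: 24290 ^ 51246 = 38604
Step 2: 38604 << 1 = 77208

77208


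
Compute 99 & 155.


0b1100011 & 0b10011011 = 0b11 = 3

3


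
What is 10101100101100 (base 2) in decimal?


10101100101100 in decimal = 11052

11052


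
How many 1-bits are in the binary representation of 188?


0b10111100 has 5 set bits

5


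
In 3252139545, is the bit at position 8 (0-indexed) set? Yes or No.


0b11000001110101111011011000011001, bit 8 = 0. No

No


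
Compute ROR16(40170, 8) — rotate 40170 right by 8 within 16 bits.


Rotate 0b1001110011101010 right by 8 (16-bit) = 0b1110101010011100 = 60060

60060


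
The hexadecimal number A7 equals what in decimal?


A7 hex = 167 decimal

167


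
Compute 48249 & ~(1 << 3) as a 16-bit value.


48249 & ~(1 << 3) = 48241

48241


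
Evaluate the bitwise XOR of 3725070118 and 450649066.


0b11011110000010000000111100100110 ^ 0b11010110111000101101111101010 = 0b11000100110101000101010011001100 = 3302249676

3302249676


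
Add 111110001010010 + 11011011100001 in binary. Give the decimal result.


111110001010010 + 11011011100001 = 1011001100110011 = 45875

45875


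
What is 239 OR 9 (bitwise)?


0b11101111 | 0b1001 = 0b11101111 = 239

239


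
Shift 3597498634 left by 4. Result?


0b11010110011011010111100100001010 << 4 = 0b110101100110110101111001000010100000 = 57559978144

57559978144


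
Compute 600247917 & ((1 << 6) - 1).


600247917 & 63 = 45

45


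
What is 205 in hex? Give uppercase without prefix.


205 = CD hex

CD


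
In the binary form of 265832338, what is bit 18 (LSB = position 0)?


0b1111110110000100011110010010, position 18 = 0

0


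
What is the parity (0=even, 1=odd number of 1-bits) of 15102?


0b11101011111110 has 11 ones => parity 1

1


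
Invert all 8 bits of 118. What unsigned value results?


118 ^ 255 = 137

137


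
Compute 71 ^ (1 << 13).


71 ^ (1 << 13) = 71 ^ 8192 = 8263

8263


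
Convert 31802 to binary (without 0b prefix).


31802 = 111110000111010 in binary

111110000111010


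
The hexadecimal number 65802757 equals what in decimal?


65802757 hex = 1702897495 decimal

1702897495


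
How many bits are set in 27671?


0b110110000010111 has 8 set bits

8


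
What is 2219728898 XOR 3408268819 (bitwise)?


0b10000100010011100110000000000010 ^ 0b11001011001001100000111000010011 = 0b1001111011010000110111000010001 = 1332243985

1332243985


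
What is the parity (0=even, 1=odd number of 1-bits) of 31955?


0b111110011010011 has 10 ones => parity 0

0


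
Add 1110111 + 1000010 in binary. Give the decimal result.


1110111 + 1000010 = 10111001 = 185

185


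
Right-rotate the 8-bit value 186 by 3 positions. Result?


Rotate 0b10111010 right by 3 (8-bit) = 0b1010111 = 87

87


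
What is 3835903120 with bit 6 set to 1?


3835903120 | (1 << 6) = 3835903120 | 64 = 3835903184

3835903184


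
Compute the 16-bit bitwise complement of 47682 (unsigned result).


~0b1011101001000010 = 0b100010110111101 = 17853 (16-bit unsigned)

17853


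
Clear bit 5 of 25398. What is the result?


25398 & ~(1 << 5) = 25366

25366


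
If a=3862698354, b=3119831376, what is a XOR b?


3862698354 ^ 3119831376 = 1606991906

1606991906


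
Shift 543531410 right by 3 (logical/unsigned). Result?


0b100000011001011010000110010010 >> 3 = 0b100000011001011010000110010 = 67941426

67941426


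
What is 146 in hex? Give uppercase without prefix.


146 = 92 hex

92


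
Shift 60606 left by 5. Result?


0b1110110010111110 << 5 = 0b111011001011111000000 = 1939392

1939392


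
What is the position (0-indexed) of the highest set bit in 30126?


0b111010110101110. Highest set bit at position 14

14


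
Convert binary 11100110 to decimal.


11100110 in decimal = 230

230


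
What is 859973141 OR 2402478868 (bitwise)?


0b110011010000100010011000010101 | 0b10001111001100101110101100010100 = 0b10111111011100101110111100010101 = 3211980565

3211980565


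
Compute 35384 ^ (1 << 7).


35384 ^ (1 << 7) = 35384 ^ 128 = 35512

35512


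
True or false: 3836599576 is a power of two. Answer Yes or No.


0b11100100101011011101110100011000. Multiple bits set => No

No


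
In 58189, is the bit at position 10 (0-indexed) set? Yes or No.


0b1110001101001101, bit 10 = 0. No

No


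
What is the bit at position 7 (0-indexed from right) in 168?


0b10101000, position 7 = 1

1


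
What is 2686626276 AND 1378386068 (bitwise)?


0b10100000001000101010100111100100 & 0b1010010001010001000000010010100 = 0b1000001000000010000100 = 2130052

2130052


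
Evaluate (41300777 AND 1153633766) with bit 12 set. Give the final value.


Step 1: 41300777 & 1153633766 = 4325664
Step 2: 4325664 | (1 << 12) = 4325664 | 4096 = 4329760

4329760


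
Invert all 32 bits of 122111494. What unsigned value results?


122111494 ^ 4294967295 = 4172855801

4172855801


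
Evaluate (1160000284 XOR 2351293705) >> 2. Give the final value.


Step 1: 1160000284 ^ 2351293705 = 3372340757
Step 2: 3372340757 >> 2 = 843085189

843085189


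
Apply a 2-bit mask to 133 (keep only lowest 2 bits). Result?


133 & 3 = 1

1


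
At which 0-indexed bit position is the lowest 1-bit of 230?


0b11100110. Lowest set bit at position 1

1


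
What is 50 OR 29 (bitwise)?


0b110010 | 0b11101 = 0b111111 = 63

63


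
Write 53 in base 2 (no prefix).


53 = 110101 in binary

110101


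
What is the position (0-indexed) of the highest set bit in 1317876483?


0b1001110100011010011001100000011. Highest set bit at position 30

30


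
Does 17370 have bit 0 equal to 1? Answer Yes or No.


0b100001111011010, bit 0 = 0. No

No


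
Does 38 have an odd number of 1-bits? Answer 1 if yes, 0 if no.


0b100110 has 3 ones => parity 1

1


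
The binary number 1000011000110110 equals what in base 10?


1000011000110110 in decimal = 34358

34358


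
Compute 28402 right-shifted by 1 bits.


0b110111011110010 >> 1 = 0b11011101111001 = 14201

14201


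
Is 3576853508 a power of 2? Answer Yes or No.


0b11010101001100100111010000000100. Multiple bits set => No

No


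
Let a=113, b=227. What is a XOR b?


113 ^ 227 = 146

146


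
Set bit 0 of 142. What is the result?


142 | (1 << 0) = 142 | 1 = 143

143


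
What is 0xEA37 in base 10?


EA37 hex = 59959 decimal

59959


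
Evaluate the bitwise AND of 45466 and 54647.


0b1011000110011010 & 0b1101010101110111 = 0b1001000100010010 = 37138

37138


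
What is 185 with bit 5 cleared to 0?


185 & ~(1 << 5) = 153

153


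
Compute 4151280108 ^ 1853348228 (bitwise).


0b11110111011011111000000111101100 ^ 0b1101110011101111101100110000100 = 0b10011001000110000101100001101000 = 2568509544

2568509544


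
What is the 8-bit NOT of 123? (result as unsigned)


~0b1111011 = 0b10000100 = 132 (8-bit unsigned)

132


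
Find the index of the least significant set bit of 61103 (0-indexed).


0b1110111010101111. Lowest set bit at position 0

0


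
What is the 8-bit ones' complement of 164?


164 ^ 255 = 91

91


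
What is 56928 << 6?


0b1101111001100000 << 6 = 0b1101111001100000000000 = 3643392

3643392


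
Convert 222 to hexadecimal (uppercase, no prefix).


222 = DE hex

DE


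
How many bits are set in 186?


0b10111010 has 5 set bits

5


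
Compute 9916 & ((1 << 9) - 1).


9916 & 511 = 188

188


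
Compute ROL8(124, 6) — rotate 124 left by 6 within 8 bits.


Rotate 0b1111100 left by 6 (8-bit) = 0b11111 = 31

31


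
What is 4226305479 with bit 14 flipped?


4226305479 ^ (1 << 14) = 4226305479 ^ 16384 = 4226289095

4226289095


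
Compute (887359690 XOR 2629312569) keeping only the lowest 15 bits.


Step 1: 887359690 ^ 2629312569 = 2824612083
Step 2: 2824612083 & 32767 = 10483

10483


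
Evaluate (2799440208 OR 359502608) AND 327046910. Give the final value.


Step 1: 2799440208 | 359502608 = 3086848848
Step 2: 3086848848 & 327046910 = 326898256

326898256


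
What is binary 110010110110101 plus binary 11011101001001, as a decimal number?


110010110110101 + 11011101001001 = 1001110011111110 = 40190

40190


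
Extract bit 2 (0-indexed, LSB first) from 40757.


0b1001111100110101, position 2 = 1

1


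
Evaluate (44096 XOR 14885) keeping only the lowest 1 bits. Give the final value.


Step 1: 44096 ^ 14885 = 38501
Step 2: 38501 & 1 = 1

1


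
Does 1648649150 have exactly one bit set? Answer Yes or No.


0b1100010010001000110001110111110. Multiple bits set => No

No


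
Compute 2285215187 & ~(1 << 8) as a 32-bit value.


2285215187 & ~(1 << 8) = 2285214931

2285214931


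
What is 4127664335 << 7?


0b11110110000001110010100011001111 << 7 = 0b111101100000011100101000110011110000000 = 528341034880

528341034880


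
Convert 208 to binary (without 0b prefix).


208 = 11010000 in binary

11010000


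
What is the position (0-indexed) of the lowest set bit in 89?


0b1011001. Lowest set bit at position 0

0


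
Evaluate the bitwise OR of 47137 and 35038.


0b1011100000100001 | 0b1000100011011110 = 0b1011100011111111 = 47359

47359


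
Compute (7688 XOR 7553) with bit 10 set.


Step 1: 7688 ^ 7553 = 905
Step 2: 905 | (1 << 10) = 905 | 1024 = 1929

1929


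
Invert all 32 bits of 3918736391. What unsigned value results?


3918736391 ^ 4294967295 = 376230904

376230904


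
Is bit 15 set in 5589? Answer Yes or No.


0b1010111010101, bit 15 = 0. No

No


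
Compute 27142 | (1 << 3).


27142 | (1 << 3) = 27142 | 8 = 27150

27150


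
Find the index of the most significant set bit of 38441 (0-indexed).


0b1001011000101001. Highest set bit at position 15

15


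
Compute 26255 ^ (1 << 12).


26255 ^ (1 << 12) = 26255 ^ 4096 = 30351

30351


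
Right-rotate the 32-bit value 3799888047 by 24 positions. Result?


Rotate 0b11100010011111011011000010101111 right by 24 (32-bit) = 0b1111101101100001010111111100010 = 2108731362

2108731362


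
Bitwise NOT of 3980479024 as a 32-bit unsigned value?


~0b11101101010000010100101000110000 = 0b10010101111101011010111001111 = 314488271 (32-bit unsigned)

314488271


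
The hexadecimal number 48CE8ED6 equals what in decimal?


48CE8ED6 hex = 1221496534 decimal

1221496534


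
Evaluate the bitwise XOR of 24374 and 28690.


0b101111100110110 ^ 0b111000000010010 = 0b10111100100100 = 12068

12068


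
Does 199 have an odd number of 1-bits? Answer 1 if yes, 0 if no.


0b11000111 has 5 ones => parity 1

1


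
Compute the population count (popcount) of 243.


0b11110011 has 6 set bits

6


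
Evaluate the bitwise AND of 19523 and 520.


0b100110001000011 & 0b1000001000 = 0b0 = 0

0


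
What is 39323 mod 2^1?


39323 & 1 = 1

1


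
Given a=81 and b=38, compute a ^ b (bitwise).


81 ^ 38 = 119

119


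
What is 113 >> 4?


0b1110001 >> 4 = 0b111 = 7

7


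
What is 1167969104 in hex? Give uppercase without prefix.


1167969104 = 459DCB50 hex

459DCB50


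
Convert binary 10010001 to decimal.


10010001 in decimal = 145

145


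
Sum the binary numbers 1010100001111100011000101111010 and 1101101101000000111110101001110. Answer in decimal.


1010100001111100011000101111010 + 1101101101000000111110101001110 = 11000001110111101010111011001000 = 3252596424

3252596424


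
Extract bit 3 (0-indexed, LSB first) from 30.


0b11110, position 3 = 1

1


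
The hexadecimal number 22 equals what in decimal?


22 hex = 34 decimal

34


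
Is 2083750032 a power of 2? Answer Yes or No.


0b1111100001100111000000010010000. Multiple bits set => No

No


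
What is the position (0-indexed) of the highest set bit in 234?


0b11101010. Highest set bit at position 7

7


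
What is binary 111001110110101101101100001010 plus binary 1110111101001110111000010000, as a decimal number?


111001110110101101101100001010 + 1110111101001110111000010000 = 1001000110011111100100100011010 = 1221576986

1221576986


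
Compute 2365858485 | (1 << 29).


2365858485 | (1 << 29) = 2365858485 | 536870912 = 2902729397

2902729397


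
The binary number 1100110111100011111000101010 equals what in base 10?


1100110111100011111000101010 in decimal = 215891498

215891498


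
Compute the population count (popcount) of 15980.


0b11111001101100 has 9 set bits

9


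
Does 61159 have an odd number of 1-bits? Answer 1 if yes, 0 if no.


0b1110111011100111 has 12 ones => parity 0

0


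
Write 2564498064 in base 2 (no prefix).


2564498064 = 10011000110110110010001010010000 in binary

10011000110110110010001010010000


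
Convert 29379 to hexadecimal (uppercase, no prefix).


29379 = 72C3 hex

72C3


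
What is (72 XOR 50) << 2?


Step 1: 72 ^ 50 = 122
Step 2: 122 << 2 = 488

488


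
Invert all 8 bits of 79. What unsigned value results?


79 ^ 255 = 176

176


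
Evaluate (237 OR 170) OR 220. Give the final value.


Step 1: 237 | 170 = 239
Step 2: 239 | 220 = 255

255


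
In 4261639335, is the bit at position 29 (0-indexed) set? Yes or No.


0b11111110000000110111010010100111, bit 29 = 1. Yes

Yes


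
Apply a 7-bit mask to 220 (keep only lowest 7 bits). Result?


220 & 127 = 92

92


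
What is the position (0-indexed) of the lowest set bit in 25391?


0b110001100101111. Lowest set bit at position 0

0


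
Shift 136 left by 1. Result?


0b10001000 << 1 = 0b100010000 = 272

272


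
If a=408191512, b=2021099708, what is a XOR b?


408191512 ^ 2021099708 = 1612909220

1612909220


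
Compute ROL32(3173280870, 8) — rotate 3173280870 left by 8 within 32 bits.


Rotate 0b10111101001001000110110001100110 left by 8 (32-bit) = 0b100100011011000110011010111101 = 611083965

611083965


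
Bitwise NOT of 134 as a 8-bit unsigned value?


~0b10000110 = 0b1111001 = 121 (8-bit unsigned)

121


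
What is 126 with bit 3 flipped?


126 ^ (1 << 3) = 126 ^ 8 = 118

118


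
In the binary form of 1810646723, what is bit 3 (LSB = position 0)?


0b1101011111011000100011011000011, position 3 = 0

0


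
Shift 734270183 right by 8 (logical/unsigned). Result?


0b101011110001000001001011100111 >> 8 = 0b1010111100010000010010 = 2868242

2868242


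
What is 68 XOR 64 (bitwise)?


0b1000100 ^ 0b1000000 = 0b100 = 4

4


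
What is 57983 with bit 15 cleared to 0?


57983 & ~(1 << 15) = 25215

25215


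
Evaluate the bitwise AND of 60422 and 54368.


0b1110110000000110 & 0b1101010001100000 = 0b1100010000000000 = 50176

50176


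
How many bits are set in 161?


0b10100001 has 3 set bits

3


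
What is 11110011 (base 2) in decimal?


11110011 in decimal = 243

243


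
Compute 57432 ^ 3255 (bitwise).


0b1110000001011000 ^ 0b110010110111 = 0b1110110011101111 = 60655

60655


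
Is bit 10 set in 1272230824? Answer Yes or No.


0b1001011110101001011001110101000, bit 10 = 0. No

No


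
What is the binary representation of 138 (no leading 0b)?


138 = 10001010 in binary

10001010


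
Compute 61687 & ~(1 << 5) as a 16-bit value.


61687 & ~(1 << 5) = 61655

61655


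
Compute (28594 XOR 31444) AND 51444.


Step 1: 28594 ^ 31444 = 5478
Step 2: 5478 & 51444 = 100

100


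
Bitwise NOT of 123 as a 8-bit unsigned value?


~0b1111011 = 0b10000100 = 132 (8-bit unsigned)

132


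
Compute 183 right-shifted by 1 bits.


0b10110111 >> 1 = 0b1011011 = 91

91


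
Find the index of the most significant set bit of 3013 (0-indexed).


0b101111000101. Highest set bit at position 11

11


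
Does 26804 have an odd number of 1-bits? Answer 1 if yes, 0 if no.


0b110100010110100 has 7 ones => parity 1

1


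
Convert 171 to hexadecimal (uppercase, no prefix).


171 = AB hex

AB


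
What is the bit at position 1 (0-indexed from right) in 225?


0b11100001, position 1 = 0

0


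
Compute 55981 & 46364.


0b1101101010101101 & 0b1011010100011100 = 0b1001000000001100 = 36876

36876


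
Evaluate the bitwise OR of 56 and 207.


0b111000 | 0b11001111 = 0b11111111 = 255

255


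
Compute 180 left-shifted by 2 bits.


0b10110100 << 2 = 0b1011010000 = 720

720


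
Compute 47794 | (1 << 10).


47794 | (1 << 10) = 47794 | 1024 = 48818

48818


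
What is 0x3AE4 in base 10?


3AE4 hex = 15076 decimal

15076


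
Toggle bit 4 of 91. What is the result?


91 ^ (1 << 4) = 91 ^ 16 = 75

75


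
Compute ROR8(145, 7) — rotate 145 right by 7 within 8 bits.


Rotate 0b10010001 right by 7 (8-bit) = 0b100011 = 35

35


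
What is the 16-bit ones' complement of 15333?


15333 ^ 65535 = 50202

50202


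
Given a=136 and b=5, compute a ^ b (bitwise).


136 ^ 5 = 141

141


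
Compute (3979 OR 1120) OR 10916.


Step 1: 3979 | 1120 = 4075
Step 2: 4075 | 10916 = 12271

12271


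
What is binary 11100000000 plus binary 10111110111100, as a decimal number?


11100000000 + 10111110111100 = 11011010111100 = 14012

14012


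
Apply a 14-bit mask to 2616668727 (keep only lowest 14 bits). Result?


2616668727 & 16383 = 12855

12855


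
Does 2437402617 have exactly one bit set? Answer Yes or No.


0b10010001010001111100111111111001. Multiple bits set => No

No


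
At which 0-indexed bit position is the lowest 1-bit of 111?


0b1101111. Lowest set bit at position 0

0


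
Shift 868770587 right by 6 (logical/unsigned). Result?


0b110011110010000110001100011011 >> 6 = 0b110011110010000110001100 = 13574540

13574540


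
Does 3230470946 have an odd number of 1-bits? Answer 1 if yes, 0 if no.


0b11000000100011010001001100100010 has 11 ones => parity 1

1


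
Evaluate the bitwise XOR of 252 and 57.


0b11111100 ^ 0b111001 = 0b11000101 = 197

197


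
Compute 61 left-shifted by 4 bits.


0b111101 << 4 = 0b1111010000 = 976

976


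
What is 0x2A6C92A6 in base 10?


2A6C92A6 hex = 711758502 decimal

711758502


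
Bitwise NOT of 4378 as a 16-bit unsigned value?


~0b1000100011010 = 0b1110111011100101 = 61157 (16-bit unsigned)

61157


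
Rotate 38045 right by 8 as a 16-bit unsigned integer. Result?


Rotate 0b1001010010011101 right by 8 (16-bit) = 0b1001110110010100 = 40340

40340


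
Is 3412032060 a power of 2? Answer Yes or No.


0b11001011010111110111101000111100. Multiple bits set => No

No


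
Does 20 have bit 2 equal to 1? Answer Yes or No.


0b10100, bit 2 = 1. Yes

Yes


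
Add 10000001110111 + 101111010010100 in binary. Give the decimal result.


10000001110111 + 101111010010100 = 111111100001011 = 32523

32523


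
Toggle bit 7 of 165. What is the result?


165 ^ (1 << 7) = 165 ^ 128 = 37

37


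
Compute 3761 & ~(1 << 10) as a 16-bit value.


3761 & ~(1 << 10) = 2737

2737


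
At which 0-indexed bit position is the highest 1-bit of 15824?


0b11110111010000. Highest set bit at position 13

13


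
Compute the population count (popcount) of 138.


0b10001010 has 3 set bits

3


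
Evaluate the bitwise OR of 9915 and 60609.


0b10011010111011 | 0b1110110011000001 = 0b1110111011111011 = 61179

61179


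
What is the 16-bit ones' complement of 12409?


12409 ^ 65535 = 53126

53126


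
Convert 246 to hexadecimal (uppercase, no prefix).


246 = F6 hex

F6


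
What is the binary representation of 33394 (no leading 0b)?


33394 = 1000001001110010 in binary

1000001001110010


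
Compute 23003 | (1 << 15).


23003 | (1 << 15) = 23003 | 32768 = 55771

55771


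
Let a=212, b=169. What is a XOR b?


212 ^ 169 = 125

125


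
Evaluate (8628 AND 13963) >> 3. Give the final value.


Step 1: 8628 & 13963 = 8320
Step 2: 8320 >> 3 = 1040

1040


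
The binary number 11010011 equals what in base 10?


11010011 in decimal = 211

211


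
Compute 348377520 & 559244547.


0b10100110000111101000110110000 & 0b100001010101010110010100000011 = 0b10000010100000100000000 = 4276480

4276480


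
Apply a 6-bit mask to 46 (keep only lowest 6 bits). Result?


46 & 63 = 46

46


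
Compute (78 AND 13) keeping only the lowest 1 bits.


Step 1: 78 & 13 = 12
Step 2: 12 & 1 = 0

0


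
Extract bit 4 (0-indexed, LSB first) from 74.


0b1001010, position 4 = 0

0


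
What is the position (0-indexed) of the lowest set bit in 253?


0b11111101. Lowest set bit at position 0

0


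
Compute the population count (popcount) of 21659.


0b101010010011011 has 8 set bits

8


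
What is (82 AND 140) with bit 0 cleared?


Step 1: 82 & 140 = 0
Step 2: 0 & ~(1 << 0) = 0

0


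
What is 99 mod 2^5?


99 & 31 = 3

3


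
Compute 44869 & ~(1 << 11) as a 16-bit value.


44869 & ~(1 << 11) = 42821

42821


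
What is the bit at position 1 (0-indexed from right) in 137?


0b10001001, position 1 = 0

0


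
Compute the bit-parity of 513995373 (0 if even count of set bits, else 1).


0b11110101000101111001001101101 has 17 ones => parity 1

1


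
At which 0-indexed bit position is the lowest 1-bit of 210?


0b11010010. Lowest set bit at position 1

1


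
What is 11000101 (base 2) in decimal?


11000101 in decimal = 197

197


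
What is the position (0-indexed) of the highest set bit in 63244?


0b1111011100001100. Highest set bit at position 15

15


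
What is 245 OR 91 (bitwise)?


0b11110101 | 0b1011011 = 0b11111111 = 255

255


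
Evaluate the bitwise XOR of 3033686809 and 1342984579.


0b10110100110100100110001100011001 ^ 0b1010000000011000101000110000011 = 0b11100100110111100011001010011010 = 3839767194

3839767194


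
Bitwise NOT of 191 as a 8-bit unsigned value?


~0b10111111 = 0b1000000 = 64 (8-bit unsigned)

64


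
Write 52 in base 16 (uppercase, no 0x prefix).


52 = 34 hex

34


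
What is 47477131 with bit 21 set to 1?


47477131 | (1 << 21) = 47477131 | 2097152 = 49574283

49574283


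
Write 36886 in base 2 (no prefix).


36886 = 1001000000010110 in binary

1001000000010110


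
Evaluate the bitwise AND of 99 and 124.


0b1100011 & 0b1111100 = 0b1100000 = 96

96


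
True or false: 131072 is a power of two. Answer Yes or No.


0b100000000000000000. Only one bit set => Yes

Yes


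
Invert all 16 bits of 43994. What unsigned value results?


43994 ^ 65535 = 21541

21541


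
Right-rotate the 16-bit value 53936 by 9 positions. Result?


Rotate 0b1101001010110000 right by 9 (16-bit) = 0b101100001101001 = 22633

22633


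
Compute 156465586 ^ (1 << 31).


156465586 ^ (1 << 31) = 156465586 ^ 2147483648 = 2303949234

2303949234


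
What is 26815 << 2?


0b110100010111111 << 2 = 0b11010001011111100 = 107260

107260


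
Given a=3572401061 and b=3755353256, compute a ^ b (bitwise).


3572401061 ^ 3755353256 = 188262157

188262157


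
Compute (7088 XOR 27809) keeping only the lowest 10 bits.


Step 1: 7088 ^ 27809 = 30481
Step 2: 30481 & 1023 = 785

785


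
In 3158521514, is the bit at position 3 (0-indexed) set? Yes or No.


0b10111100010000110011011010101010, bit 3 = 1. Yes

Yes


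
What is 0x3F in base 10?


3F hex = 63 decimal

63


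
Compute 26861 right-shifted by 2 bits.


0b110100011101101 >> 2 = 0b1101000111011 = 6715

6715


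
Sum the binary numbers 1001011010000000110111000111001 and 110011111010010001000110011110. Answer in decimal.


1001011010000000110111000111001 + 110011111010010001000110011110 = 1111111001010010111111111010111 = 2133426135

2133426135


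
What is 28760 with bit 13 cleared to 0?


28760 & ~(1 << 13) = 20568

20568


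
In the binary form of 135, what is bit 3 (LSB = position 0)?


0b10000111, position 3 = 0

0


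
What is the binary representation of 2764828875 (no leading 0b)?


2764828875 = 10100100110010111111000011001011 in binary

10100100110010111111000011001011


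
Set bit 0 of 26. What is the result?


26 | (1 << 0) = 26 | 1 = 27

27


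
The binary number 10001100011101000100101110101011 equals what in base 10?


10001100011101000100101110101011 in decimal = 2356431787

2356431787


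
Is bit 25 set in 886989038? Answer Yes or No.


0b110100110111100110000011101110, bit 25 = 0. No

No


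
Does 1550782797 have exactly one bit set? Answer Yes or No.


0b1011100011011110001000101001101. Multiple bits set => No

No


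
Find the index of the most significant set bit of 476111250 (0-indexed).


0b11100011000001110000110010010. Highest set bit at position 28

28


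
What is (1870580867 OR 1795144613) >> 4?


Step 1: 1870580867 | 1795144613 = 1879048103
Step 2: 1879048103 >> 4 = 117440506

117440506


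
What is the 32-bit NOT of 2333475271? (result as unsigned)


~0b10001011000101100000000111000111 = 0b1110100111010011111111000111000 = 1961492024 (32-bit unsigned)

1961492024


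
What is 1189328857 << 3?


0b1000110111000111011011111011001 << 3 = 0b1000110111000111011011111011001000 = 9514630856

9514630856


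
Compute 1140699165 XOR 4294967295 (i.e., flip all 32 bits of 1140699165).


1140699165 ^ 4294967295 = 3154268130

3154268130


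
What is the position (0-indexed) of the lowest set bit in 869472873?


0b110011110100110001101001101001. Lowest set bit at position 0

0


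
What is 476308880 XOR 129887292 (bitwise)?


0b11100011000111110010110010000 ^ 0b111101111011110110000111100 = 0b11011110111100000100110101100 = 467536300

467536300


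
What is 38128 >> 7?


0b1001010011110000 >> 7 = 0b100101001 = 297

297


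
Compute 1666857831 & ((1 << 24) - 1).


1666857831 & 16777215 = 5913447

5913447


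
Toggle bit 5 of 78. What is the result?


78 ^ (1 << 5) = 78 ^ 32 = 110

110


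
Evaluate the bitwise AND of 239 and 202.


0b11101111 & 0b11001010 = 0b11001010 = 202

202


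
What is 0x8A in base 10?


8A hex = 138 decimal

138


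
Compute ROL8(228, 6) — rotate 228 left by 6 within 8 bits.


Rotate 0b11100100 left by 6 (8-bit) = 0b111001 = 57

57


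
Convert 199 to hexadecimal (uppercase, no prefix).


199 = C7 hex

C7


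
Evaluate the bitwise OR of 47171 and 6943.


0b1011100001000011 | 0b1101100011111 = 0b1011101101011111 = 47967

47967


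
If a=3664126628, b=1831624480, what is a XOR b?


3664126628 ^ 1831624480 = 3075112324

3075112324


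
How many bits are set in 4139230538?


0b11110110101101111010010101001010 has 19 set bits

19


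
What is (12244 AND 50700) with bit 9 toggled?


Step 1: 12244 & 50700 = 1540
Step 2: 1540 ^ (1 << 9) = 1540 ^ 512 = 1028

1028


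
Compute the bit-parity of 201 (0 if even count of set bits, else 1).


0b11001001 has 4 ones => parity 0

0


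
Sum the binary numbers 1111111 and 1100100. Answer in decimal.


1111111 + 1100100 = 11100011 = 227

227


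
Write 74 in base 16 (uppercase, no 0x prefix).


74 = 4A hex

4A


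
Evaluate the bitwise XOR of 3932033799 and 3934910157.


0b11101010010111100001001100000111 ^ 0b11101010100010011111011011001101 = 0b110101111110010111001010 = 14149066

14149066


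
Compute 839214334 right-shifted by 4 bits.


0b110010000001010110010011111110 >> 4 = 0b11001000000101011001001111 = 52450895

52450895


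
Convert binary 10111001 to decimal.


10111001 in decimal = 185

185


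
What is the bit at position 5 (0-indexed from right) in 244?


0b11110100, position 5 = 1

1


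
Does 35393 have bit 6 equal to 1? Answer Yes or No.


0b1000101001000001, bit 6 = 1. Yes

Yes


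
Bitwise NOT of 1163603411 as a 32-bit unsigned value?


~0b1000101010110110010110111010011 = 0b10111010101001001101001000101100 = 3131363884 (32-bit unsigned)

3131363884


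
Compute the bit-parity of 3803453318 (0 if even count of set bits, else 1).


0b11100010101101000001011110000110 has 15 ones => parity 1

1


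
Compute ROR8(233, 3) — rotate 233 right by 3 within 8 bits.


Rotate 0b11101001 right by 3 (8-bit) = 0b111101 = 61

61


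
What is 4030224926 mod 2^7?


4030224926 & 127 = 30

30


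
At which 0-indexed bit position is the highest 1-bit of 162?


0b10100010. Highest set bit at position 7

7


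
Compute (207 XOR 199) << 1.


Step 1: 207 ^ 199 = 8
Step 2: 8 << 1 = 16

16


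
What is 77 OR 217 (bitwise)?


0b1001101 | 0b11011001 = 0b11011101 = 221

221


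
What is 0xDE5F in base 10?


DE5F hex = 56927 decimal

56927


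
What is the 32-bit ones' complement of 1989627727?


1989627727 ^ 4294967295 = 2305339568

2305339568


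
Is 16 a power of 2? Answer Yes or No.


0b10000. Only one bit set => Yes

Yes


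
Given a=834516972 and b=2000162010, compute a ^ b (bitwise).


834516972 ^ 2000162010 = 1183169334

1183169334


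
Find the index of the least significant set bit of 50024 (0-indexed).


0b1100001101101000. Lowest set bit at position 3

3


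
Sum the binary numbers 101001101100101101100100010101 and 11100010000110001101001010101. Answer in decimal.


101001101100101101100100010101 + 11100010000110001101001010101 = 1000101111101011111001101101010 = 1173746538

1173746538


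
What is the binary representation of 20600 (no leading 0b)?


20600 = 101000001111000 in binary

101000001111000


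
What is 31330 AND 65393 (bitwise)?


0b111101001100010 & 0b1111111101110001 = 0b111101001100000 = 31328

31328


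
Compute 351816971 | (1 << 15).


351816971 | (1 << 15) = 351816971 | 32768 = 351849739

351849739


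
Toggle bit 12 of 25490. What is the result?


25490 ^ (1 << 12) = 25490 ^ 4096 = 29586

29586


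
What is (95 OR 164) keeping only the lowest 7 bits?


Step 1: 95 | 164 = 255
Step 2: 255 & 127 = 127

127


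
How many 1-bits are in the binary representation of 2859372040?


0b10101010011011101000111000001000 has 14 set bits

14


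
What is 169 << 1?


0b10101001 << 1 = 0b101010010 = 338

338


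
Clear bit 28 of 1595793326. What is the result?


1595793326 & ~(1 << 28) = 1327357870

1327357870


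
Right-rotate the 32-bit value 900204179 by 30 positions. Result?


Rotate 0b110101101010000000011010010011 right by 30 (32-bit) = 0b11010110101000000001101001001100 = 3600816716

3600816716


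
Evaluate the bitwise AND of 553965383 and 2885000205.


0b100001000001001101011101000111 & 0b10101011111101011001110000001101 = 0b100001000001001001010000000101 = 553948165

553948165


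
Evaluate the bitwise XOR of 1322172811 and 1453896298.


0b1001110110011101100000110001011 ^ 0b1010110101010001011001001101010 = 0b11000011001100111001111100001 = 409367521

409367521


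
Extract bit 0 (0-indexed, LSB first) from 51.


0b110011, position 0 = 1

1


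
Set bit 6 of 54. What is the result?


54 | (1 << 6) = 54 | 64 = 118

118


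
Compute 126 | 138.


0b1111110 | 0b10001010 = 0b11111110 = 254

254


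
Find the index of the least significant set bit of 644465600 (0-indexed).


0b100110011010011100001111000000. Lowest set bit at position 6

6
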